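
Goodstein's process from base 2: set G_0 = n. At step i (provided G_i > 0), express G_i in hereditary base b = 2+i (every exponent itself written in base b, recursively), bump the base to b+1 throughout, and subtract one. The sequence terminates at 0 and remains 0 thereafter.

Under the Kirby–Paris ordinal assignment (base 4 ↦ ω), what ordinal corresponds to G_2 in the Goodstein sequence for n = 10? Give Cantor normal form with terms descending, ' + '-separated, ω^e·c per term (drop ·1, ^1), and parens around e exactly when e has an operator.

G_0 = 10. HB_2(10) = 2^(2 + 1) + 2. Bump = 84. G_1 = 83.
G_1 = 83. HB_3(83) = 3^(3 + 1) + 2. Bump = 1026. G_2 = 1025.

ω^(ω + 1) + 1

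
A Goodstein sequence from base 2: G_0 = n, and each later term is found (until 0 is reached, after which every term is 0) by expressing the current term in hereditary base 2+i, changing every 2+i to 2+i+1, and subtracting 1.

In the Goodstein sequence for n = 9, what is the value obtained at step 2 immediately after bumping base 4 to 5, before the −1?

9 —HB2→ 2^(2 + 1) + 1 —bump→ 3^(3 + 1) + 1 = 82 —(−1)→ 81
81 —HB3→ 3^(3 + 1) —bump→ 4^(4 + 1) = 1024 —(−1)→ 1023
1023 —HB4→ 3·4^4 + 3·4^3 + 3·4^2 + 3·4 + 3 —bump→ 3·5^5 + 3·5^3 + 3·5^2 + 3·5 + 3 = 9843 —(−1)→ 9842

9843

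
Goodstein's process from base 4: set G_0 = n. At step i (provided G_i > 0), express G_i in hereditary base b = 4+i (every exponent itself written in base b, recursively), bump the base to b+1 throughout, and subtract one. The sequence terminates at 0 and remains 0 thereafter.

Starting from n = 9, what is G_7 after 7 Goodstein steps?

11

step 0: 9 = 2·4 + 1; sub 5 for 4: 2·5 + 1; = 11; G_1 = 11−1 = 10
step 1: 10 = 2·5; sub 6 for 5: 2·6; = 12; G_2 = 12−1 = 11
step 2: 11 = 6 + 5; sub 7 for 6: 7 + 5; = 12; G_3 = 12−1 = 11
step 3: 11 = 7 + 4; sub 8 for 7: 8 + 4; = 12; G_4 = 12−1 = 11
step 4: 11 = 8 + 3; sub 9 for 8: 9 + 3; = 12; G_5 = 12−1 = 11
step 5: 11 = 9 + 2; sub 10 for 9: 10 + 2; = 12; G_6 = 12−1 = 11
step 6: 11 = 10 + 1; sub 11 for 10: 11 + 1; = 12; G_7 = 12−1 = 11
step 7: 11 = 11; sub 12 for 11: 12; = 12; G_8 = 12−1 = 11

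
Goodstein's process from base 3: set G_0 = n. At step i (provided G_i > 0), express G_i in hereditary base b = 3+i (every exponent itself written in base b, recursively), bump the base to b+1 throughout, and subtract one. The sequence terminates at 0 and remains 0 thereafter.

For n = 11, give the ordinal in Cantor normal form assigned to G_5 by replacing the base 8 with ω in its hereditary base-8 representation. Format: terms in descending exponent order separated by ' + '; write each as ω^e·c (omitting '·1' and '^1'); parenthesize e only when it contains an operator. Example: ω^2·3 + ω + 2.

i=0: 11 = 3^2 + 2 (b=3); 3→4: 4^2 + 2 = 18; 18−1 = 17
i=1: 17 = 4^2 + 1 (b=4); 4→5: 5^2 + 1 = 26; 26−1 = 25
i=2: 25 = 5^2 (b=5); 5→6: 6^2 = 36; 36−1 = 35
i=3: 35 = 5·6 + 5 (b=6); 6→7: 5·7 + 5 = 40; 40−1 = 39
i=4: 39 = 5·7 + 4 (b=7); 7→8: 5·8 + 4 = 44; 44−1 = 43

ω·5 + 3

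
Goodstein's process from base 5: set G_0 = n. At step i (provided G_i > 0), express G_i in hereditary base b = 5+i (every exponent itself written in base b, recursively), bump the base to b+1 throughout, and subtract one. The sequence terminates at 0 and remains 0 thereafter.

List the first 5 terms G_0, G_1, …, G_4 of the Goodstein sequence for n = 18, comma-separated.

(0) 18|_5 = 3·5 + 3 ↦ 3·6 + 3|_6 = 21 ⇒ 20
(1) 20|_6 = 3·6 + 2 ↦ 3·7 + 2|_7 = 23 ⇒ 22
(2) 22|_7 = 3·7 + 1 ↦ 3·8 + 1|_8 = 25 ⇒ 24
(3) 24|_8 = 3·8 ↦ 3·9|_9 = 27 ⇒ 26

18, 20, 22, 24, 26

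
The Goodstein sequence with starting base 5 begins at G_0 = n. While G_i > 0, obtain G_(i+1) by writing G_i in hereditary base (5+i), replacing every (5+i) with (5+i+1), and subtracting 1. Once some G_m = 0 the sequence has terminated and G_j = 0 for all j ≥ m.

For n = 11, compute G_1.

12

i=0: 11 = 2·5 + 1 (b=5); 5→6: 2·6 + 1 = 13; 13−1 = 12
i=1: 12 = 2·6 (b=6); 6→7: 2·7 = 14; 14−1 = 13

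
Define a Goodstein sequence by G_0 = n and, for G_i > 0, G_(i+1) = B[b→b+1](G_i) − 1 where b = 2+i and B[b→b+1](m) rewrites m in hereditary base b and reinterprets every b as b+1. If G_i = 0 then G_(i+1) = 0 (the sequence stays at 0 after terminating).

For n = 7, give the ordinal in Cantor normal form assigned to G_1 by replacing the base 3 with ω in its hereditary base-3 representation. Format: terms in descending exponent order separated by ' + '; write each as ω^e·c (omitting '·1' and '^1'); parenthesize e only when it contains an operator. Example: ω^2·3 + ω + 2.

G_0=7  [base 2] 2^2 + 2 + 1  →[2↦3]→  3^3 + 3 + 1 = 31  −1 ⇒ G_1=30
G_1=30  [base 3] 3^3 + 3  →[3↦4]→  4^4 + 4 = 260  −1 ⇒ G_2=259

ω^ω + ω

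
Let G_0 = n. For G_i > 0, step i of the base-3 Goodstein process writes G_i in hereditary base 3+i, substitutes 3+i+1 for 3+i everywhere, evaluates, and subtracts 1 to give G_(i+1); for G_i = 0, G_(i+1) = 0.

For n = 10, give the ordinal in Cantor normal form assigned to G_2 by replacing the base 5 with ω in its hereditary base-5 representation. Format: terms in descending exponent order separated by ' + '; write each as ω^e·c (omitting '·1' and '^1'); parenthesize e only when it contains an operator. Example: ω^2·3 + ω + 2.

i=0: 10 = 3^2 + 1 (b=3); 3→4: 4^2 + 1 = 17; 17−1 = 16
i=1: 16 = 4^2 (b=4); 4→5: 5^2 = 25; 25−1 = 24
i=2: 24 = 4·5 + 4 (b=5); 5→6: 4·6 + 4 = 28; 28−1 = 27

ω·4 + 4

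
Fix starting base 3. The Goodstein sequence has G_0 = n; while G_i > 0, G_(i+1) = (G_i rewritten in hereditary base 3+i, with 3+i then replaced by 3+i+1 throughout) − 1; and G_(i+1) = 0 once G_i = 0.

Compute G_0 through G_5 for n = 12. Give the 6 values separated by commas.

12, 19, 27, 37, 49, 63

base 3: 12 = 3^2 + 3; at 4: 4^2 + 4 = 20; next = 19
base 4: 19 = 4^2 + 3; at 5: 5^2 + 3 = 28; next = 27
base 5: 27 = 5^2 + 2; at 6: 6^2 + 2 = 38; next = 37
base 6: 37 = 6^2 + 1; at 7: 7^2 + 1 = 50; next = 49
base 7: 49 = 7^2; at 8: 8^2 = 64; next = 63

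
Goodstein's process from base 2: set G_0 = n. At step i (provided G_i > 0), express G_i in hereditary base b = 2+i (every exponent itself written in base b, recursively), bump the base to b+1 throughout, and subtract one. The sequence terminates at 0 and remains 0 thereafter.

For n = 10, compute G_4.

G_0=10  [base 2] 2^(2 + 1) + 2  →[2↦3]→  3^(3 + 1) + 3 = 84  −1 ⇒ G_1=83
G_1=83  [base 3] 3^(3 + 1) + 2  →[3↦4]→  4^(4 + 1) + 2 = 1026  −1 ⇒ G_2=1025
G_2=1025  [base 4] 4^(4 + 1) + 1  →[4↦5]→  5^(5 + 1) + 1 = 15626  −1 ⇒ G_3=15625
G_3=15625  [base 5] 5^(5 + 1)  →[5↦6]→  6^(6 + 1) = 279936  −1 ⇒ G_4=279935

279935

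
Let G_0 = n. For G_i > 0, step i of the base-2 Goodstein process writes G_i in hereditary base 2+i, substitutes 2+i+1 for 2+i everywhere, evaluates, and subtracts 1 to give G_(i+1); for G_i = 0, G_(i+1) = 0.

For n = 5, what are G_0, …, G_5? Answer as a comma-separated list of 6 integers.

(0) 5|_2 = 2^2 + 1 ↦ 3^3 + 1|_3 = 28 ⇒ 27
(1) 27|_3 = 3^3 ↦ 4^4|_4 = 256 ⇒ 255
(2) 255|_4 = 3·4^3 + 3·4^2 + 3·4 + 3 ↦ 3·5^3 + 3·5^2 + 3·5 + 3|_5 = 468 ⇒ 467
(3) 467|_5 = 3·5^3 + 3·5^2 + 3·5 + 2 ↦ 3·6^3 + 3·6^2 + 3·6 + 2|_6 = 776 ⇒ 775
(4) 775|_6 = 3·6^3 + 3·6^2 + 3·6 + 1 ↦ 3·7^3 + 3·7^2 + 3·7 + 1|_7 = 1198 ⇒ 1197

5, 27, 255, 467, 775, 1197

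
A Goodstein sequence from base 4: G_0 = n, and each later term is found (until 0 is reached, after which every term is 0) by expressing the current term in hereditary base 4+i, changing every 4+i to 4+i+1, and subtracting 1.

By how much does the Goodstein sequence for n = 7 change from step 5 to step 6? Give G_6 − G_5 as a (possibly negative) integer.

-1

7 —HB4→ 4 + 3 —bump→ 5 + 3 = 8 —(−1)→ 7
7 —HB5→ 5 + 2 —bump→ 6 + 2 = 8 —(−1)→ 7
7 —HB6→ 6 + 1 —bump→ 7 + 1 = 8 —(−1)→ 7
7 —HB7→ 7 —bump→ 8 = 8 —(−1)→ 7
7 —HB8→ 7 —bump→ 7 = 7 —(−1)→ 6
6 —HB9→ 6 —bump→ 6 = 6 —(−1)→ 5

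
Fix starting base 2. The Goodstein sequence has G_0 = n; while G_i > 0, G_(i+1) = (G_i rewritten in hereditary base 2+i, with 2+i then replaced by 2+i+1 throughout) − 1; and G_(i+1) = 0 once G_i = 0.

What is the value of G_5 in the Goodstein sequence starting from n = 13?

G_0 = 13. HB_2(13) = 2^(2 + 1) + 2^2 + 1. Bump = 109. G_1 = 108.
G_1 = 108. HB_3(108) = 3^(3 + 1) + 3^3. Bump = 1280. G_2 = 1279.
G_2 = 1279. HB_4(1279) = 4^(4 + 1) + 3·4^3 + 3·4^2 + 3·4 + 3. Bump = 16093. G_3 = 16092.
G_3 = 16092. HB_5(16092) = 5^(5 + 1) + 3·5^3 + 3·5^2 + 3·5 + 2. Bump = 280712. G_4 = 280711.
G_4 = 280711. HB_6(280711) = 6^(6 + 1) + 3·6^3 + 3·6^2 + 3·6 + 1. Bump = 5765999. G_5 = 5765998.
G_5 = 5765998. HB_7(5765998) = 7^(7 + 1) + 3·7^3 + 3·7^2 + 3·7. Bump = 134219480. G_6 = 134219479.

5765998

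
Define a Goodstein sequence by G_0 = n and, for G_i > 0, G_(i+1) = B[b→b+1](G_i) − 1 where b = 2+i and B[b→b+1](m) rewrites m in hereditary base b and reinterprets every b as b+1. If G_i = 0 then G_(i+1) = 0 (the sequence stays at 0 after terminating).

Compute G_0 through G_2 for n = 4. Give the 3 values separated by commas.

4, 26, 41

[0] 4 ≡ 2^2 (base 2). Lift 3: 27. −1: 26.
[1] 26 ≡ 2·3^2 + 2·3 + 2 (base 3). Lift 4: 42. −1: 41.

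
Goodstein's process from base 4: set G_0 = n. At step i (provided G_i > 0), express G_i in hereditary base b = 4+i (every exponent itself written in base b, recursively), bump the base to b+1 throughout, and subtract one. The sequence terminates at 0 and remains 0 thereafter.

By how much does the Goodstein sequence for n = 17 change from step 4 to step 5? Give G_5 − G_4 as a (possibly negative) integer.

4

base 4: 17 = 4^2 + 1; at 5: 5^2 + 1 = 26; next = 25
base 5: 25 = 5^2; at 6: 6^2 = 36; next = 35
base 6: 35 = 5·6 + 5; at 7: 5·7 + 5 = 40; next = 39
base 7: 39 = 5·7 + 4; at 8: 5·8 + 4 = 44; next = 43
base 8: 43 = 5·8 + 3; at 9: 5·9 + 3 = 48; next = 47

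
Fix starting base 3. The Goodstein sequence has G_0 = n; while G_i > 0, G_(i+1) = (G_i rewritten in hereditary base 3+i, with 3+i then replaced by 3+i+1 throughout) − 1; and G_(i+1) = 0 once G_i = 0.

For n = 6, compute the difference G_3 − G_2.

0

(0) 6|_3 = 2·3 ↦ 2·4|_4 = 8 ⇒ 7
(1) 7|_4 = 4 + 3 ↦ 5 + 3|_5 = 8 ⇒ 7
(2) 7|_5 = 5 + 2 ↦ 6 + 2|_6 = 8 ⇒ 7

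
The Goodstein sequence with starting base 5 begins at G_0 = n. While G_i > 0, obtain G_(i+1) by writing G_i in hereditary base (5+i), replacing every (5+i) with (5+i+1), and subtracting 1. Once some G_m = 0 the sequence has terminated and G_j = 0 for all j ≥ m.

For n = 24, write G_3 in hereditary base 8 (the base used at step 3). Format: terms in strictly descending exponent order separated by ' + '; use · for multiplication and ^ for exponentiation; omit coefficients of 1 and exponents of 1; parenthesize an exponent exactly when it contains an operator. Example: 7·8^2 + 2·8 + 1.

G_0 = 24. HB_5(24) = 4·5 + 4. Bump = 28. G_1 = 27.
G_1 = 27. HB_6(27) = 4·6 + 3. Bump = 31. G_2 = 30.
G_2 = 30. HB_7(30) = 4·7 + 2. Bump = 34. G_3 = 33.
G_3 = 33. HB_8(33) = 4·8 + 1. Bump = 37. G_4 = 36.

4·8 + 1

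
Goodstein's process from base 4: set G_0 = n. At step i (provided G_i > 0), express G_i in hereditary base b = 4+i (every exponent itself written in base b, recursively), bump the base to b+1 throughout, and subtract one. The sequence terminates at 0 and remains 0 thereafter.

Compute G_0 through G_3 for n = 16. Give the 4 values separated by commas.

16 —HB4→ 4^2 —bump→ 5^2 = 25 —(−1)→ 24
24 —HB5→ 4·5 + 4 —bump→ 4·6 + 4 = 28 —(−1)→ 27
27 —HB6→ 4·6 + 3 —bump→ 4·7 + 3 = 31 —(−1)→ 30

16, 24, 27, 30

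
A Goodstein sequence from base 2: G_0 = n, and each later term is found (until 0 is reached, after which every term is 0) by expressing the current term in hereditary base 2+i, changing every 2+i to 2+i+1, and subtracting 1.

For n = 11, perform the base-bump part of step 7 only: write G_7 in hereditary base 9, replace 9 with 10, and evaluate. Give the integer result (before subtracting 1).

70077777776

[0] 11 ≡ 2^(2 + 1) + 2 + 1 (base 2). Lift 3: 85. −1: 84.
[1] 84 ≡ 3^(3 + 1) + 3 (base 3). Lift 4: 1028. −1: 1027.
[2] 1027 ≡ 4^(4 + 1) + 3 (base 4). Lift 5: 15628. −1: 15627.
[3] 15627 ≡ 5^(5 + 1) + 2 (base 5). Lift 6: 279938. −1: 279937.
[4] 279937 ≡ 6^(6 + 1) + 1 (base 6). Lift 7: 5764802. −1: 5764801.
[5] 5764801 ≡ 7^(7 + 1) (base 7). Lift 8: 134217728. −1: 134217727.
[6] 134217727 ≡ 7·8^8 + 7·8^7 + 7·8^6 + 7·8^5 + 7·8^4 + 7·8^3 + 7·8^2 + 7·8 + 7 (base 8). Lift 9: 2749609303. −1: 2749609302.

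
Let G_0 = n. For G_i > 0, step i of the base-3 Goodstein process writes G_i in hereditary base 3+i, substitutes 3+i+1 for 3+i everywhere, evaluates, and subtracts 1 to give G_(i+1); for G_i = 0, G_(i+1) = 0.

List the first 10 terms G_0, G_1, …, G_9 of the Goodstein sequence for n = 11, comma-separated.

base 3: 11 = 3^2 + 2; at 4: 4^2 + 2 = 18; next = 17
base 4: 17 = 4^2 + 1; at 5: 5^2 + 1 = 26; next = 25
base 5: 25 = 5^2; at 6: 6^2 = 36; next = 35
base 6: 35 = 5·6 + 5; at 7: 5·7 + 5 = 40; next = 39
base 7: 39 = 5·7 + 4; at 8: 5·8 + 4 = 44; next = 43
base 8: 43 = 5·8 + 3; at 9: 5·9 + 3 = 48; next = 47
base 9: 47 = 5·9 + 2; at 10: 5·10 + 2 = 52; next = 51
base 10: 51 = 5·10 + 1; at 11: 5·11 + 1 = 56; next = 55
base 11: 55 = 5·11; at 12: 5·12 = 60; next = 59

11, 17, 25, 35, 39, 43, 47, 51, 55, 59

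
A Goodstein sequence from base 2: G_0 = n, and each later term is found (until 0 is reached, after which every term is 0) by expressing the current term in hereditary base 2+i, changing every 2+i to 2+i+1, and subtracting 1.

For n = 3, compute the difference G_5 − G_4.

-1

G_0 = 3. HB_2(3) = 2 + 1. Bump = 4. G_1 = 3.
G_1 = 3. HB_3(3) = 3. Bump = 4. G_2 = 3.
G_2 = 3. HB_4(3) = 3. Bump = 3. G_3 = 2.
G_3 = 2. HB_5(2) = 2. Bump = 2. G_4 = 1.
G_4 = 1. HB_6(1) = 1. Bump = 1. G_5 = 0.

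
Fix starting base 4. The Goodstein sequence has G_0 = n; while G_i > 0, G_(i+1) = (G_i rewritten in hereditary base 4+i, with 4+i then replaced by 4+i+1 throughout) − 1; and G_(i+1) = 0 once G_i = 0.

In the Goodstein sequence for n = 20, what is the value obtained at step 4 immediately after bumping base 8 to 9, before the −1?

82

[0] 20 ≡ 4^2 + 4 (base 4). Lift 5: 30. −1: 29.
[1] 29 ≡ 5^2 + 4 (base 5). Lift 6: 40. −1: 39.
[2] 39 ≡ 6^2 + 3 (base 6). Lift 7: 52. −1: 51.
[3] 51 ≡ 7^2 + 2 (base 7). Lift 8: 66. −1: 65.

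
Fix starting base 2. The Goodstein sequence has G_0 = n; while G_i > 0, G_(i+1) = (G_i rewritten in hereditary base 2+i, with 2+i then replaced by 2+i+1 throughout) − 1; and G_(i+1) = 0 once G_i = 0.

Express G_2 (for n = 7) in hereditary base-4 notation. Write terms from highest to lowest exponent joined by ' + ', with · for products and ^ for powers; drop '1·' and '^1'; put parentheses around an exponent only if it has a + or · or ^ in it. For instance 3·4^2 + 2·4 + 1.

G_0 = 7. HB_2(7) = 2^2 + 2 + 1. Bump = 31. G_1 = 30.
G_1 = 30. HB_3(30) = 3^3 + 3. Bump = 260. G_2 = 259.
G_2 = 259. HB_4(259) = 4^4 + 3. Bump = 3128. G_3 = 3127.

4^4 + 3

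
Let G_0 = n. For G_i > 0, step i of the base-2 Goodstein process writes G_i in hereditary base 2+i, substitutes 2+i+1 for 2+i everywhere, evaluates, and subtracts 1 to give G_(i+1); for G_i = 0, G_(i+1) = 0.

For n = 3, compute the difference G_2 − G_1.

0

[0] 3 ≡ 2 + 1 (base 2). Lift 3: 4. −1: 3.
[1] 3 ≡ 3 (base 3). Lift 4: 4. −1: 3.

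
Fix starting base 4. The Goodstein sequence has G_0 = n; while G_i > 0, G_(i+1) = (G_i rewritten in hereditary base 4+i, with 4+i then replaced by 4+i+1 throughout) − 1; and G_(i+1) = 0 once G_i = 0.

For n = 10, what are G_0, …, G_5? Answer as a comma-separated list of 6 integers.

10, 11, 12, 13, 13, 13

10 —HB4→ 2·4 + 2 —bump→ 2·5 + 2 = 12 —(−1)→ 11
11 —HB5→ 2·5 + 1 —bump→ 2·6 + 1 = 13 —(−1)→ 12
12 —HB6→ 2·6 —bump→ 2·7 = 14 —(−1)→ 13
13 —HB7→ 7 + 6 —bump→ 8 + 6 = 14 —(−1)→ 13
13 —HB8→ 8 + 5 —bump→ 9 + 5 = 14 —(−1)→ 13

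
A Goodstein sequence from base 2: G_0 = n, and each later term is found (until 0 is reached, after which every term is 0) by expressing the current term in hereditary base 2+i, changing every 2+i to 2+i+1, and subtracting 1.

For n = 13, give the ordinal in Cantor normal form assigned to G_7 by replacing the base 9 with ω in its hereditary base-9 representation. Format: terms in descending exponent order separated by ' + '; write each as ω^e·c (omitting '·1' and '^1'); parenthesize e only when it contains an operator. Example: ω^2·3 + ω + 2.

ω^(ω + 1) + ω^3·3 + ω^2·3 + ω·2 + 6

G_0 = 13. HB_2(13) = 2^(2 + 1) + 2^2 + 1. Bump = 109. G_1 = 108.
G_1 = 108. HB_3(108) = 3^(3 + 1) + 3^3. Bump = 1280. G_2 = 1279.
G_2 = 1279. HB_4(1279) = 4^(4 + 1) + 3·4^3 + 3·4^2 + 3·4 + 3. Bump = 16093. G_3 = 16092.
G_3 = 16092. HB_5(16092) = 5^(5 + 1) + 3·5^3 + 3·5^2 + 3·5 + 2. Bump = 280712. G_4 = 280711.
G_4 = 280711. HB_6(280711) = 6^(6 + 1) + 3·6^3 + 3·6^2 + 3·6 + 1. Bump = 5765999. G_5 = 5765998.
G_5 = 5765998. HB_7(5765998) = 7^(7 + 1) + 3·7^3 + 3·7^2 + 3·7. Bump = 134219480. G_6 = 134219479.
G_6 = 134219479. HB_8(134219479) = 8^(8 + 1) + 3·8^3 + 3·8^2 + 2·8 + 7. Bump = 3486786856. G_7 = 3486786855.
G_7 = 3486786855. HB_9(3486786855) = 9^(9 + 1) + 3·9^3 + 3·9^2 + 2·9 + 6. Bump = 100000003326. G_8 = 100000003325.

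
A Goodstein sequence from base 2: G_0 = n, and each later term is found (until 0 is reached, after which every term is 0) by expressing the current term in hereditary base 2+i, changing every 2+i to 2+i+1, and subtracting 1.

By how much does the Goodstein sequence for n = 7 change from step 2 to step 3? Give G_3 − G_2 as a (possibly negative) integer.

base 2: 7 = 2^2 + 2 + 1; at 3: 3^3 + 3 + 1 = 31; next = 30
base 3: 30 = 3^3 + 3; at 4: 4^4 + 4 = 260; next = 259
base 4: 259 = 4^4 + 3; at 5: 5^5 + 3 = 3128; next = 3127

2868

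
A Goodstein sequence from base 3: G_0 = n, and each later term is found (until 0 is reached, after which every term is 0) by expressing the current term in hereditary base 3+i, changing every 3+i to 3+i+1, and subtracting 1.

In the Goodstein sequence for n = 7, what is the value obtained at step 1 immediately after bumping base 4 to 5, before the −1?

10

base 3: 7 = 2·3 + 1; at 4: 2·4 + 1 = 9; next = 8
base 4: 8 = 2·4; at 5: 2·5 = 10; next = 9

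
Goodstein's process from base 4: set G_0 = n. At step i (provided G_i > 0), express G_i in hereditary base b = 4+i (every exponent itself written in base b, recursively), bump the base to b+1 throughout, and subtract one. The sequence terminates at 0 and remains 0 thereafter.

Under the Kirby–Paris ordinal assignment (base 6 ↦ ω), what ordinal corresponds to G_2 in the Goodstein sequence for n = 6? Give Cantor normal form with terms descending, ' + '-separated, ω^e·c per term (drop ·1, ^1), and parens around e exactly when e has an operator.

ω

i=0: 6 = 4 + 2 (b=4); 4→5: 5 + 2 = 7; 7−1 = 6
i=1: 6 = 5 + 1 (b=5); 5→6: 6 + 1 = 7; 7−1 = 6
i=2: 6 = 6 (b=6); 6→7: 7 = 7; 7−1 = 6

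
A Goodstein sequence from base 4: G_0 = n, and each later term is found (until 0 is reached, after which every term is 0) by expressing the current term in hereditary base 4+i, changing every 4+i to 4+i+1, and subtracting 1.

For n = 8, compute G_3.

9

step 0: 8 = 2·4; sub 5 for 4: 2·5; = 10; G_1 = 10−1 = 9
step 1: 9 = 5 + 4; sub 6 for 5: 6 + 4; = 10; G_2 = 10−1 = 9
step 2: 9 = 6 + 3; sub 7 for 6: 7 + 3; = 10; G_3 = 10−1 = 9
step 3: 9 = 7 + 2; sub 8 for 7: 8 + 2; = 10; G_4 = 10−1 = 9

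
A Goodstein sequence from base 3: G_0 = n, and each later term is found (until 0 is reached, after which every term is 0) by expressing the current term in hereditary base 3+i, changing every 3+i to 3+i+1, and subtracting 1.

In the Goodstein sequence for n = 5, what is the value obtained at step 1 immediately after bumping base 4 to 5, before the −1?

i=0: 5 = 3 + 2 (b=3); 3→4: 4 + 2 = 6; 6−1 = 5
i=1: 5 = 4 + 1 (b=4); 4→5: 5 + 1 = 6; 6−1 = 5

6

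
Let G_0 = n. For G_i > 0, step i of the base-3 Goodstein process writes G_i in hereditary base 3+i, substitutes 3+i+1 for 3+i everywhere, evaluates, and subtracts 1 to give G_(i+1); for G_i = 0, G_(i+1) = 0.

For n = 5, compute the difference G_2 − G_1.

0

[0] 5 ≡ 3 + 2 (base 3). Lift 4: 6. −1: 5.
[1] 5 ≡ 4 + 1 (base 4). Lift 5: 6. −1: 5.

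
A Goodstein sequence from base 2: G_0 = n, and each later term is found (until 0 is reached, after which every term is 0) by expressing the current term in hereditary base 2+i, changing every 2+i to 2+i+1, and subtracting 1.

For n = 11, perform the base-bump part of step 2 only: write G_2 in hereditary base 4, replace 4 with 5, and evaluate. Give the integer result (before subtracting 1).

15628

step 0: 11 = 2^(2 + 1) + 2 + 1; sub 3 for 2: 3^(3 + 1) + 3 + 1; = 85; G_1 = 85−1 = 84
step 1: 84 = 3^(3 + 1) + 3; sub 4 for 3: 4^(4 + 1) + 4; = 1028; G_2 = 1028−1 = 1027
step 2: 1027 = 4^(4 + 1) + 3; sub 5 for 4: 5^(5 + 1) + 3; = 15628; G_3 = 15628−1 = 15627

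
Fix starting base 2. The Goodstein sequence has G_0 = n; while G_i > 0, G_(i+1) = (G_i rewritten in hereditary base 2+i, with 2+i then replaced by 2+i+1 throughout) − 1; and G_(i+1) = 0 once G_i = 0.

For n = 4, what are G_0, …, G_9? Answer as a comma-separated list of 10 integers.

(0) 4|_2 = 2^2 ↦ 3^3|_3 = 27 ⇒ 26
(1) 26|_3 = 2·3^2 + 2·3 + 2 ↦ 2·4^2 + 2·4 + 2|_4 = 42 ⇒ 41
(2) 41|_4 = 2·4^2 + 2·4 + 1 ↦ 2·5^2 + 2·5 + 1|_5 = 61 ⇒ 60
(3) 60|_5 = 2·5^2 + 2·5 ↦ 2·6^2 + 2·6|_6 = 84 ⇒ 83
(4) 83|_6 = 2·6^2 + 6 + 5 ↦ 2·7^2 + 7 + 5|_7 = 110 ⇒ 109
(5) 109|_7 = 2·7^2 + 7 + 4 ↦ 2·8^2 + 8 + 4|_8 = 140 ⇒ 139
(6) 139|_8 = 2·8^2 + 8 + 3 ↦ 2·9^2 + 9 + 3|_9 = 174 ⇒ 173
(7) 173|_9 = 2·9^2 + 9 + 2 ↦ 2·10^2 + 10 + 2|_10 = 212 ⇒ 211
(8) 211|_10 = 2·10^2 + 10 + 1 ↦ 2·11^2 + 11 + 1|_11 = 254 ⇒ 253

4, 26, 41, 60, 83, 109, 139, 173, 211, 253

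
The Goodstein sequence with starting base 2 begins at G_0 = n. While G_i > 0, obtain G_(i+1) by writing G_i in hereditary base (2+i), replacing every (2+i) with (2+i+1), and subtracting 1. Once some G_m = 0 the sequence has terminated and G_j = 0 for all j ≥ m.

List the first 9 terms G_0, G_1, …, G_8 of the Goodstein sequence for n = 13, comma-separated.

13, 108, 1279, 16092, 280711, 5765998, 134219479, 3486786855, 100000003325

i=0: 13 = 2^(2 + 1) + 2^2 + 1 (b=2); 2→3: 3^(3 + 1) + 3^3 + 1 = 109; 109−1 = 108
i=1: 108 = 3^(3 + 1) + 3^3 (b=3); 3→4: 4^(4 + 1) + 4^4 = 1280; 1280−1 = 1279
i=2: 1279 = 4^(4 + 1) + 3·4^3 + 3·4^2 + 3·4 + 3 (b=4); 4→5: 5^(5 + 1) + 3·5^3 + 3·5^2 + 3·5 + 3 = 16093; 16093−1 = 16092
i=3: 16092 = 5^(5 + 1) + 3·5^3 + 3·5^2 + 3·5 + 2 (b=5); 5→6: 6^(6 + 1) + 3·6^3 + 3·6^2 + 3·6 + 2 = 280712; 280712−1 = 280711
i=4: 280711 = 6^(6 + 1) + 3·6^3 + 3·6^2 + 3·6 + 1 (b=6); 6→7: 7^(7 + 1) + 3·7^3 + 3·7^2 + 3·7 + 1 = 5765999; 5765999−1 = 5765998
i=5: 5765998 = 7^(7 + 1) + 3·7^3 + 3·7^2 + 3·7 (b=7); 7→8: 8^(8 + 1) + 3·8^3 + 3·8^2 + 3·8 = 134219480; 134219480−1 = 134219479
i=6: 134219479 = 8^(8 + 1) + 3·8^3 + 3·8^2 + 2·8 + 7 (b=8); 8→9: 9^(9 + 1) + 3·9^3 + 3·9^2 + 2·9 + 7 = 3486786856; 3486786856−1 = 3486786855
i=7: 3486786855 = 9^(9 + 1) + 3·9^3 + 3·9^2 + 2·9 + 6 (b=9); 9→10: 10^(10 + 1) + 3·10^3 + 3·10^2 + 2·10 + 6 = 100000003326; 100000003326−1 = 100000003325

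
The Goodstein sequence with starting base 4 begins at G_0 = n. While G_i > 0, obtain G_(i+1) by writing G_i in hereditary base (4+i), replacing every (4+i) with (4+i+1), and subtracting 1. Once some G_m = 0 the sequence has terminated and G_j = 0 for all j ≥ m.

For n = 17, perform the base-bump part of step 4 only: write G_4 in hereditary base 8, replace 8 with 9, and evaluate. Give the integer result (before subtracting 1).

G_0=17  [base 4] 4^2 + 1  →[4↦5]→  5^2 + 1 = 26  −1 ⇒ G_1=25
G_1=25  [base 5] 5^2  →[5↦6]→  6^2 = 36  −1 ⇒ G_2=35
G_2=35  [base 6] 5·6 + 5  →[6↦7]→  5·7 + 5 = 40  −1 ⇒ G_3=39
G_3=39  [base 7] 5·7 + 4  →[7↦8]→  5·8 + 4 = 44  −1 ⇒ G_4=43
G_4=43  [base 8] 5·8 + 3  →[8↦9]→  5·9 + 3 = 48  −1 ⇒ G_5=47

48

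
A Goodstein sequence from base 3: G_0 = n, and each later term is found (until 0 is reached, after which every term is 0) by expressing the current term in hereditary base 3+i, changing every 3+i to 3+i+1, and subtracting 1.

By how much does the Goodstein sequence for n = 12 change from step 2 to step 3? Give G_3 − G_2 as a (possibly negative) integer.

12 —HB3→ 3^2 + 3 —bump→ 4^2 + 4 = 20 —(−1)→ 19
19 —HB4→ 4^2 + 3 —bump→ 5^2 + 3 = 28 —(−1)→ 27
27 —HB5→ 5^2 + 2 —bump→ 6^2 + 2 = 38 —(−1)→ 37

10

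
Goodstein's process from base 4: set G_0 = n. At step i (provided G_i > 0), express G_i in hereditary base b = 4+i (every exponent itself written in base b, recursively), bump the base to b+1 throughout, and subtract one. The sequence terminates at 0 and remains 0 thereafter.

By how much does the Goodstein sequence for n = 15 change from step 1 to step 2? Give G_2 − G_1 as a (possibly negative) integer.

2

G_0=15  [base 4] 3·4 + 3  →[4↦5]→  3·5 + 3 = 18  −1 ⇒ G_1=17
G_1=17  [base 5] 3·5 + 2  →[5↦6]→  3·6 + 2 = 20  −1 ⇒ G_2=19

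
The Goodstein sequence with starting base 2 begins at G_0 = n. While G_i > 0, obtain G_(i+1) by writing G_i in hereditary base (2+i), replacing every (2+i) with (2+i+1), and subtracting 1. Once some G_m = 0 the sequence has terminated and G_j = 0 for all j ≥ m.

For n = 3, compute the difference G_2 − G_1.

G_0=3  [base 2] 2 + 1  →[2↦3]→  3 + 1 = 4  −1 ⇒ G_1=3
G_1=3  [base 3] 3  →[3↦4]→  4 = 4  −1 ⇒ G_2=3

0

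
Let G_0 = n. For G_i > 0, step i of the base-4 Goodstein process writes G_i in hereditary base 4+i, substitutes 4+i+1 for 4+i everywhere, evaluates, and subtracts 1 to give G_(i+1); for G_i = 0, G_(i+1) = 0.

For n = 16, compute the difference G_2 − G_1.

(0) 16|_4 = 4^2 ↦ 5^2|_5 = 25 ⇒ 24
(1) 24|_5 = 4·5 + 4 ↦ 4·6 + 4|_6 = 28 ⇒ 27

3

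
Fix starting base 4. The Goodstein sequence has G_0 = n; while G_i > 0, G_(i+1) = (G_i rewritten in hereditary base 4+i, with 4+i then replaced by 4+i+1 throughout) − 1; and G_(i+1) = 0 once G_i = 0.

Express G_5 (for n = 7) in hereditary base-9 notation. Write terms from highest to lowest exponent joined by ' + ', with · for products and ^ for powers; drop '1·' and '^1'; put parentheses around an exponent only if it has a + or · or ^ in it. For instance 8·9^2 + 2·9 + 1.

6

G_0=7  [base 4] 4 + 3  →[4↦5]→  5 + 3 = 8  −1 ⇒ G_1=7
G_1=7  [base 5] 5 + 2  →[5↦6]→  6 + 2 = 8  −1 ⇒ G_2=7
G_2=7  [base 6] 6 + 1  →[6↦7]→  7 + 1 = 8  −1 ⇒ G_3=7
G_3=7  [base 7] 7  →[7↦8]→  8 = 8  −1 ⇒ G_4=7
G_4=7  [base 8] 7  →[8↦9]→  7 = 7  −1 ⇒ G_5=6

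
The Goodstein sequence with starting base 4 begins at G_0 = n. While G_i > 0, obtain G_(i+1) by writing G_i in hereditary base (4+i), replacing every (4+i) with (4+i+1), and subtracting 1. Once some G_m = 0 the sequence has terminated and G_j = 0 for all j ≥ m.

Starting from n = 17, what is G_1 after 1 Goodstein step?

base 4: 17 = 4^2 + 1; at 5: 5^2 + 1 = 26; next = 25
base 5: 25 = 5^2; at 6: 6^2 = 36; next = 35

25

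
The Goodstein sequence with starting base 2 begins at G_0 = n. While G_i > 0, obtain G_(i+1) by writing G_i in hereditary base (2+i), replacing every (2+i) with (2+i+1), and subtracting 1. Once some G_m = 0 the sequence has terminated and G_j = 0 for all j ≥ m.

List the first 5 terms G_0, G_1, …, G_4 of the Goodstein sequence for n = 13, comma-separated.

G_0 = 13. HB_2(13) = 2^(2 + 1) + 2^2 + 1. Bump = 109. G_1 = 108.
G_1 = 108. HB_3(108) = 3^(3 + 1) + 3^3. Bump = 1280. G_2 = 1279.
G_2 = 1279. HB_4(1279) = 4^(4 + 1) + 3·4^3 + 3·4^2 + 3·4 + 3. Bump = 16093. G_3 = 16092.
G_3 = 16092. HB_5(16092) = 5^(5 + 1) + 3·5^3 + 3·5^2 + 3·5 + 2. Bump = 280712. G_4 = 280711.

13, 108, 1279, 16092, 280711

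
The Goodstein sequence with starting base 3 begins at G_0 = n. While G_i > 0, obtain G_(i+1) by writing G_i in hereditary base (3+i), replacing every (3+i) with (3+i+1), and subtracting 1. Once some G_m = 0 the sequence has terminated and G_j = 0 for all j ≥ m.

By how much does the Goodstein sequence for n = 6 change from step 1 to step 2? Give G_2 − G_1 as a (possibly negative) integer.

G_0=6  [base 3] 2·3  →[3↦4]→  2·4 = 8  −1 ⇒ G_1=7
G_1=7  [base 4] 4 + 3  →[4↦5]→  5 + 3 = 8  −1 ⇒ G_2=7

0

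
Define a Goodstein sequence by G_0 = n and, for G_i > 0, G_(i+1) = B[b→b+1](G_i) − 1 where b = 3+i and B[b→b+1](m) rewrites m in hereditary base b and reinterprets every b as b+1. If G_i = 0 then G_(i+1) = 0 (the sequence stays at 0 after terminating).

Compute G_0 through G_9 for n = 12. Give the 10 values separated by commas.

12, 19, 27, 37, 49, 63, 69, 75, 81, 87

i=0: 12 = 3^2 + 3 (b=3); 3→4: 4^2 + 4 = 20; 20−1 = 19
i=1: 19 = 4^2 + 3 (b=4); 4→5: 5^2 + 3 = 28; 28−1 = 27
i=2: 27 = 5^2 + 2 (b=5); 5→6: 6^2 + 2 = 38; 38−1 = 37
i=3: 37 = 6^2 + 1 (b=6); 6→7: 7^2 + 1 = 50; 50−1 = 49
i=4: 49 = 7^2 (b=7); 7→8: 8^2 = 64; 64−1 = 63
i=5: 63 = 7·8 + 7 (b=8); 8→9: 7·9 + 7 = 70; 70−1 = 69
i=6: 69 = 7·9 + 6 (b=9); 9→10: 7·10 + 6 = 76; 76−1 = 75
i=7: 75 = 7·10 + 5 (b=10); 10→11: 7·11 + 5 = 82; 82−1 = 81
i=8: 81 = 7·11 + 4 (b=11); 11→12: 7·12 + 4 = 88; 88−1 = 87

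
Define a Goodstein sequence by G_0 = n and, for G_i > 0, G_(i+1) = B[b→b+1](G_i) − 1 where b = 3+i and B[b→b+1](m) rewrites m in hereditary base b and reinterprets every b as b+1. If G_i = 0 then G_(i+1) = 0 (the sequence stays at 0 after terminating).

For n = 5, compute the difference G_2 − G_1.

i=0: 5 = 3 + 2 (b=3); 3→4: 4 + 2 = 6; 6−1 = 5
i=1: 5 = 4 + 1 (b=4); 4→5: 5 + 1 = 6; 6−1 = 5

0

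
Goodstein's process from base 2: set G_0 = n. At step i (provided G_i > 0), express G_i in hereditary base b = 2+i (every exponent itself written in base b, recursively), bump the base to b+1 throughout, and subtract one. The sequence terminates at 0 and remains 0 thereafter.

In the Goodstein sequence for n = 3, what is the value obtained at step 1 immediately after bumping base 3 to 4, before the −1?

(0) 3|_2 = 2 + 1 ↦ 3 + 1|_3 = 4 ⇒ 3
(1) 3|_3 = 3 ↦ 4|_4 = 4 ⇒ 3

4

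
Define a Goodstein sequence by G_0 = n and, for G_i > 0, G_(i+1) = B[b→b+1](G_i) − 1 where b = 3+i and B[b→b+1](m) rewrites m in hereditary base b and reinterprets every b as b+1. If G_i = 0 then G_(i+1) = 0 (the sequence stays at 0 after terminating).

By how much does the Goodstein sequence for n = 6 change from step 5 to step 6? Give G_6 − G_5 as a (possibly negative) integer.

[0] 6 ≡ 2·3 (base 3). Lift 4: 8. −1: 7.
[1] 7 ≡ 4 + 3 (base 4). Lift 5: 8. −1: 7.
[2] 7 ≡ 5 + 2 (base 5). Lift 6: 8. −1: 7.
[3] 7 ≡ 6 + 1 (base 6). Lift 7: 8. −1: 7.
[4] 7 ≡ 7 (base 7). Lift 8: 8. −1: 7.
[5] 7 ≡ 7 (base 8). Lift 9: 7. −1: 6.

-1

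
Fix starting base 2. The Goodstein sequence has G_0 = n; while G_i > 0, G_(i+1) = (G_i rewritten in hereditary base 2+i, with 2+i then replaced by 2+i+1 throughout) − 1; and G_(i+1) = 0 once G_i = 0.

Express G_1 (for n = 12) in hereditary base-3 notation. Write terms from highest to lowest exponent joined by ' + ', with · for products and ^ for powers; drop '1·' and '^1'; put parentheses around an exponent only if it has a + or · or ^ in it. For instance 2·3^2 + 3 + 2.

G_0=12  [base 2] 2^(2 + 1) + 2^2  →[2↦3]→  3^(3 + 1) + 3^3 = 108  −1 ⇒ G_1=107
G_1=107  [base 3] 3^(3 + 1) + 2·3^2 + 2·3 + 2  →[3↦4]→  4^(4 + 1) + 2·4^2 + 2·4 + 2 = 1066  −1 ⇒ G_2=1065

3^(3 + 1) + 2·3^2 + 2·3 + 2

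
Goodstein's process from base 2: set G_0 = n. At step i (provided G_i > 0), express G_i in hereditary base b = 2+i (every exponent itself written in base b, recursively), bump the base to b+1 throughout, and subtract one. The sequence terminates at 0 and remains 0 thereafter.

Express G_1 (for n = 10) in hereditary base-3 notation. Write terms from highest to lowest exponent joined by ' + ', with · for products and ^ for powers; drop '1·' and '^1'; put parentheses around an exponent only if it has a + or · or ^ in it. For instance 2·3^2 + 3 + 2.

[0] 10 ≡ 2^(2 + 1) + 2 (base 2). Lift 3: 84. −1: 83.
[1] 83 ≡ 3^(3 + 1) + 2 (base 3). Lift 4: 1026. −1: 1025.

3^(3 + 1) + 2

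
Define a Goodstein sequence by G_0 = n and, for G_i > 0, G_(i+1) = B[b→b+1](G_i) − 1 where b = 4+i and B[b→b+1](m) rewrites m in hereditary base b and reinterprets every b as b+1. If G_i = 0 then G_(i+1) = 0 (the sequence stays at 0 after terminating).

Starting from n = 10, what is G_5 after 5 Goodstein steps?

G_0 = 10. HB_4(10) = 2·4 + 2. Bump = 12. G_1 = 11.
G_1 = 11. HB_5(11) = 2·5 + 1. Bump = 13. G_2 = 12.
G_2 = 12. HB_6(12) = 2·6. Bump = 14. G_3 = 13.
G_3 = 13. HB_7(13) = 7 + 6. Bump = 14. G_4 = 13.
G_4 = 13. HB_8(13) = 8 + 5. Bump = 14. G_5 = 13.

13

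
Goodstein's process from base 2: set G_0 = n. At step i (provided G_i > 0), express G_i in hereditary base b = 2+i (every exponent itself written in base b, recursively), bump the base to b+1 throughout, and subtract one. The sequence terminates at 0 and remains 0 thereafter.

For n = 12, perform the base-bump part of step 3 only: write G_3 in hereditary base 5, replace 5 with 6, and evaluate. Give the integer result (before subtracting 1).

G_0 = 12. HB_2(12) = 2^(2 + 1) + 2^2. Bump = 108. G_1 = 107.
G_1 = 107. HB_3(107) = 3^(3 + 1) + 2·3^2 + 2·3 + 2. Bump = 1066. G_2 = 1065.
G_2 = 1065. HB_4(1065) = 4^(4 + 1) + 2·4^2 + 2·4 + 1. Bump = 15686. G_3 = 15685.

280020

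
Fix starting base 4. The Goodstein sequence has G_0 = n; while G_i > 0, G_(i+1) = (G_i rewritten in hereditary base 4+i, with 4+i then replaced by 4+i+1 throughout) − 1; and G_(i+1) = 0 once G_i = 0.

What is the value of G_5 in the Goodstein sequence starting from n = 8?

G_0 = 8. HB_4(8) = 2·4. Bump = 10. G_1 = 9.
G_1 = 9. HB_5(9) = 5 + 4. Bump = 10. G_2 = 9.
G_2 = 9. HB_6(9) = 6 + 3. Bump = 10. G_3 = 9.
G_3 = 9. HB_7(9) = 7 + 2. Bump = 10. G_4 = 9.
G_4 = 9. HB_8(9) = 8 + 1. Bump = 10. G_5 = 9.
G_5 = 9. HB_9(9) = 9. Bump = 10. G_6 = 9.

9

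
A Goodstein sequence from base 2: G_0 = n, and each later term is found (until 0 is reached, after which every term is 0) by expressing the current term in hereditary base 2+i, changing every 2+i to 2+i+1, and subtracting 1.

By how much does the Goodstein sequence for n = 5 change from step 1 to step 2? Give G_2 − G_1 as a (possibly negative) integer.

228

(0) 5|_2 = 2^2 + 1 ↦ 3^3 + 1|_3 = 28 ⇒ 27
(1) 27|_3 = 3^3 ↦ 4^4|_4 = 256 ⇒ 255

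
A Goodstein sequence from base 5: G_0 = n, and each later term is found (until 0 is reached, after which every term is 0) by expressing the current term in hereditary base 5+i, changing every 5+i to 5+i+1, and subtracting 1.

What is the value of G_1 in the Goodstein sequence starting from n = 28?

38

step 0: 28 = 5^2 + 3; sub 6 for 5: 6^2 + 3; = 39; G_1 = 39−1 = 38
step 1: 38 = 6^2 + 2; sub 7 for 6: 7^2 + 2; = 51; G_2 = 51−1 = 50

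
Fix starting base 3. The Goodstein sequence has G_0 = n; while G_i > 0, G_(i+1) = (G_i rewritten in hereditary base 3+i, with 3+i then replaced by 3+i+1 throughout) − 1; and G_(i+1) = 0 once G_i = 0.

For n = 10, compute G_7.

39

G_0 = 10. HB_3(10) = 3^2 + 1. Bump = 17. G_1 = 16.
G_1 = 16. HB_4(16) = 4^2. Bump = 25. G_2 = 24.
G_2 = 24. HB_5(24) = 4·5 + 4. Bump = 28. G_3 = 27.
G_3 = 27. HB_6(27) = 4·6 + 3. Bump = 31. G_4 = 30.
G_4 = 30. HB_7(30) = 4·7 + 2. Bump = 34. G_5 = 33.
G_5 = 33. HB_8(33) = 4·8 + 1. Bump = 37. G_6 = 36.
G_6 = 36. HB_9(36) = 4·9. Bump = 40. G_7 = 39.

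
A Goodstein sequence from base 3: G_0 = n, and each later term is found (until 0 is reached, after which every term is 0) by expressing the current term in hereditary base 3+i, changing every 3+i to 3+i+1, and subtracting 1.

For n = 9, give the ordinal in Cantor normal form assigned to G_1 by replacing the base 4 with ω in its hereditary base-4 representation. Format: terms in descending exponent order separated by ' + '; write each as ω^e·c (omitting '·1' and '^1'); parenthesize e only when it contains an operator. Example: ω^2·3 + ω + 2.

ω·3 + 3

i=0: 9 = 3^2 (b=3); 3→4: 4^2 = 16; 16−1 = 15
i=1: 15 = 3·4 + 3 (b=4); 4→5: 3·5 + 3 = 18; 18−1 = 17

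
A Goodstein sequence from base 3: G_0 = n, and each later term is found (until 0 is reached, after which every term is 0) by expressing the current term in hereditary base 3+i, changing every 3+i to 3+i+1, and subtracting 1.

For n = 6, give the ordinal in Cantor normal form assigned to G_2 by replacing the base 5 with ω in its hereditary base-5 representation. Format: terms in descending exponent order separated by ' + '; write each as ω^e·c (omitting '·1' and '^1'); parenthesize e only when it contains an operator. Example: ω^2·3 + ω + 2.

ω + 2

[0] 6 ≡ 2·3 (base 3). Lift 4: 8. −1: 7.
[1] 7 ≡ 4 + 3 (base 4). Lift 5: 8. −1: 7.
[2] 7 ≡ 5 + 2 (base 5). Lift 6: 8. −1: 7.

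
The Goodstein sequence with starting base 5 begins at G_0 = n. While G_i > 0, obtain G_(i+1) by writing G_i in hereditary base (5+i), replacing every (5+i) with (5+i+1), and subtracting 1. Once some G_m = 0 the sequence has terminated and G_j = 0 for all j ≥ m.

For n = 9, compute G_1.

G_0 = 9. HB_5(9) = 5 + 4. Bump = 10. G_1 = 9.
G_1 = 9. HB_6(9) = 6 + 3. Bump = 10. G_2 = 9.

9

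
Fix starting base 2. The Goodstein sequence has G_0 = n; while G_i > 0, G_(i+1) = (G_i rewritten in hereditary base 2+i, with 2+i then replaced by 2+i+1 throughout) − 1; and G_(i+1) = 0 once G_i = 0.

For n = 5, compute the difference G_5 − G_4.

422

(0) 5|_2 = 2^2 + 1 ↦ 3^3 + 1|_3 = 28 ⇒ 27
(1) 27|_3 = 3^3 ↦ 4^4|_4 = 256 ⇒ 255
(2) 255|_4 = 3·4^3 + 3·4^2 + 3·4 + 3 ↦ 3·5^3 + 3·5^2 + 3·5 + 3|_5 = 468 ⇒ 467
(3) 467|_5 = 3·5^3 + 3·5^2 + 3·5 + 2 ↦ 3·6^3 + 3·6^2 + 3·6 + 2|_6 = 776 ⇒ 775
(4) 775|_6 = 3·6^3 + 3·6^2 + 3·6 + 1 ↦ 3·7^3 + 3·7^2 + 3·7 + 1|_7 = 1198 ⇒ 1197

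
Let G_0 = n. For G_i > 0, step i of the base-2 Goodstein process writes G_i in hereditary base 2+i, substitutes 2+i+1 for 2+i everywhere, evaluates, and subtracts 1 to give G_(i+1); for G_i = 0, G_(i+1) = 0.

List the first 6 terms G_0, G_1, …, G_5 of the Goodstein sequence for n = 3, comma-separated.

3, 3, 3, 2, 1, 0

G_0 = 3. HB_2(3) = 2 + 1. Bump = 4. G_1 = 3.
G_1 = 3. HB_3(3) = 3. Bump = 4. G_2 = 3.
G_2 = 3. HB_4(3) = 3. Bump = 3. G_3 = 2.
G_3 = 2. HB_5(2) = 2. Bump = 2. G_4 = 1.
G_4 = 1. HB_6(1) = 1. Bump = 1. G_5 = 0.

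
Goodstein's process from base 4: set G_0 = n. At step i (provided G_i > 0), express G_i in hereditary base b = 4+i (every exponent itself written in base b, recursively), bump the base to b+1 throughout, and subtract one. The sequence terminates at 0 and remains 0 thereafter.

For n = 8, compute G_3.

9

G_0=8  [base 4] 2·4  →[4↦5]→  2·5 = 10  −1 ⇒ G_1=9
G_1=9  [base 5] 5 + 4  →[5↦6]→  6 + 4 = 10  −1 ⇒ G_2=9
G_2=9  [base 6] 6 + 3  →[6↦7]→  7 + 3 = 10  −1 ⇒ G_3=9
G_3=9  [base 7] 7 + 2  →[7↦8]→  8 + 2 = 10  −1 ⇒ G_4=9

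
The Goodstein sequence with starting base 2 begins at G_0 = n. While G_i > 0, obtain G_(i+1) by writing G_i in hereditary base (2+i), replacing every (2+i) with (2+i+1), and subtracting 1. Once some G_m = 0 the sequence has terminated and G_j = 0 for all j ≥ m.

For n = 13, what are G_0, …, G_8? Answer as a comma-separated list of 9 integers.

(0) 13|_2 = 2^(2 + 1) + 2^2 + 1 ↦ 3^(3 + 1) + 3^3 + 1|_3 = 109 ⇒ 108
(1) 108|_3 = 3^(3 + 1) + 3^3 ↦ 4^(4 + 1) + 4^4|_4 = 1280 ⇒ 1279
(2) 1279|_4 = 4^(4 + 1) + 3·4^3 + 3·4^2 + 3·4 + 3 ↦ 5^(5 + 1) + 3·5^3 + 3·5^2 + 3·5 + 3|_5 = 16093 ⇒ 16092
(3) 16092|_5 = 5^(5 + 1) + 3·5^3 + 3·5^2 + 3·5 + 2 ↦ 6^(6 + 1) + 3·6^3 + 3·6^2 + 3·6 + 2|_6 = 280712 ⇒ 280711
(4) 280711|_6 = 6^(6 + 1) + 3·6^3 + 3·6^2 + 3·6 + 1 ↦ 7^(7 + 1) + 3·7^3 + 3·7^2 + 3·7 + 1|_7 = 5765999 ⇒ 5765998
(5) 5765998|_7 = 7^(7 + 1) + 3·7^3 + 3·7^2 + 3·7 ↦ 8^(8 + 1) + 3·8^3 + 3·8^2 + 3·8|_8 = 134219480 ⇒ 134219479
(6) 134219479|_8 = 8^(8 + 1) + 3·8^3 + 3·8^2 + 2·8 + 7 ↦ 9^(9 + 1) + 3·9^3 + 3·9^2 + 2·9 + 7|_9 = 3486786856 ⇒ 3486786855
(7) 3486786855|_9 = 9^(9 + 1) + 3·9^3 + 3·9^2 + 2·9 + 6 ↦ 10^(10 + 1) + 3·10^3 + 3·10^2 + 2·10 + 6|_10 = 100000003326 ⇒ 100000003325

13, 108, 1279, 16092, 280711, 5765998, 134219479, 3486786855, 100000003325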